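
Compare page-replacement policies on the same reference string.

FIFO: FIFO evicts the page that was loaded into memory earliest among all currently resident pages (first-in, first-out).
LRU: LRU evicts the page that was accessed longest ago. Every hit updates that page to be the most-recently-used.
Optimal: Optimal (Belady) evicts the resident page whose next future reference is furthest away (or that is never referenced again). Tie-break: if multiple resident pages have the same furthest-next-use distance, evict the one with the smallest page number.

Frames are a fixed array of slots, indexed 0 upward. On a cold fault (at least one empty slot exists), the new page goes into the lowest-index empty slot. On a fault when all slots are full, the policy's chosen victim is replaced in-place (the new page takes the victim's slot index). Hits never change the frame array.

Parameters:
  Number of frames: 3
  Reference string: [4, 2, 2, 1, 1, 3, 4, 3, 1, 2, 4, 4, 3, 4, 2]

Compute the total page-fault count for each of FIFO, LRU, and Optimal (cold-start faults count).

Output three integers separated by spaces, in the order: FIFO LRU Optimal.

Answer: 6 8 5

Derivation:
--- FIFO ---
  step 0: ref 4 -> FAULT, frames=[4,-,-] (faults so far: 1)
  step 1: ref 2 -> FAULT, frames=[4,2,-] (faults so far: 2)
  step 2: ref 2 -> HIT, frames=[4,2,-] (faults so far: 2)
  step 3: ref 1 -> FAULT, frames=[4,2,1] (faults so far: 3)
  step 4: ref 1 -> HIT, frames=[4,2,1] (faults so far: 3)
  step 5: ref 3 -> FAULT, evict 4, frames=[3,2,1] (faults so far: 4)
  step 6: ref 4 -> FAULT, evict 2, frames=[3,4,1] (faults so far: 5)
  step 7: ref 3 -> HIT, frames=[3,4,1] (faults so far: 5)
  step 8: ref 1 -> HIT, frames=[3,4,1] (faults so far: 5)
  step 9: ref 2 -> FAULT, evict 1, frames=[3,4,2] (faults so far: 6)
  step 10: ref 4 -> HIT, frames=[3,4,2] (faults so far: 6)
  step 11: ref 4 -> HIT, frames=[3,4,2] (faults so far: 6)
  step 12: ref 3 -> HIT, frames=[3,4,2] (faults so far: 6)
  step 13: ref 4 -> HIT, frames=[3,4,2] (faults so far: 6)
  step 14: ref 2 -> HIT, frames=[3,4,2] (faults so far: 6)
  FIFO total faults: 6
--- LRU ---
  step 0: ref 4 -> FAULT, frames=[4,-,-] (faults so far: 1)
  step 1: ref 2 -> FAULT, frames=[4,2,-] (faults so far: 2)
  step 2: ref 2 -> HIT, frames=[4,2,-] (faults so far: 2)
  step 3: ref 1 -> FAULT, frames=[4,2,1] (faults so far: 3)
  step 4: ref 1 -> HIT, frames=[4,2,1] (faults so far: 3)
  step 5: ref 3 -> FAULT, evict 4, frames=[3,2,1] (faults so far: 4)
  step 6: ref 4 -> FAULT, evict 2, frames=[3,4,1] (faults so far: 5)
  step 7: ref 3 -> HIT, frames=[3,4,1] (faults so far: 5)
  step 8: ref 1 -> HIT, frames=[3,4,1] (faults so far: 5)
  step 9: ref 2 -> FAULT, evict 4, frames=[3,2,1] (faults so far: 6)
  step 10: ref 4 -> FAULT, evict 3, frames=[4,2,1] (faults so far: 7)
  step 11: ref 4 -> HIT, frames=[4,2,1] (faults so far: 7)
  step 12: ref 3 -> FAULT, evict 1, frames=[4,2,3] (faults so far: 8)
  step 13: ref 4 -> HIT, frames=[4,2,3] (faults so far: 8)
  step 14: ref 2 -> HIT, frames=[4,2,3] (faults so far: 8)
  LRU total faults: 8
--- Optimal ---
  step 0: ref 4 -> FAULT, frames=[4,-,-] (faults so far: 1)
  step 1: ref 2 -> FAULT, frames=[4,2,-] (faults so far: 2)
  step 2: ref 2 -> HIT, frames=[4,2,-] (faults so far: 2)
  step 3: ref 1 -> FAULT, frames=[4,2,1] (faults so far: 3)
  step 4: ref 1 -> HIT, frames=[4,2,1] (faults so far: 3)
  step 5: ref 3 -> FAULT, evict 2, frames=[4,3,1] (faults so far: 4)
  step 6: ref 4 -> HIT, frames=[4,3,1] (faults so far: 4)
  step 7: ref 3 -> HIT, frames=[4,3,1] (faults so far: 4)
  step 8: ref 1 -> HIT, frames=[4,3,1] (faults so far: 4)
  step 9: ref 2 -> FAULT, evict 1, frames=[4,3,2] (faults so far: 5)
  step 10: ref 4 -> HIT, frames=[4,3,2] (faults so far: 5)
  step 11: ref 4 -> HIT, frames=[4,3,2] (faults so far: 5)
  step 12: ref 3 -> HIT, frames=[4,3,2] (faults so far: 5)
  step 13: ref 4 -> HIT, frames=[4,3,2] (faults so far: 5)
  step 14: ref 2 -> HIT, frames=[4,3,2] (faults so far: 5)
  Optimal total faults: 5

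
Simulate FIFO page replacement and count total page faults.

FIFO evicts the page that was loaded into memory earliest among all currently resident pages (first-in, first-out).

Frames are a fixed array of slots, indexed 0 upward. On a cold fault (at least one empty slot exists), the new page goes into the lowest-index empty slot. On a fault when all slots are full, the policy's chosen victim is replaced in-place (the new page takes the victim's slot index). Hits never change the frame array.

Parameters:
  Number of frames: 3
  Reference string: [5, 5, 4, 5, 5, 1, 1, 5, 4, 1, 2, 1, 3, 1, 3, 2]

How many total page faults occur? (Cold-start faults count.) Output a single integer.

Step 0: ref 5 → FAULT, frames=[5,-,-]
Step 1: ref 5 → HIT, frames=[5,-,-]
Step 2: ref 4 → FAULT, frames=[5,4,-]
Step 3: ref 5 → HIT, frames=[5,4,-]
Step 4: ref 5 → HIT, frames=[5,4,-]
Step 5: ref 1 → FAULT, frames=[5,4,1]
Step 6: ref 1 → HIT, frames=[5,4,1]
Step 7: ref 5 → HIT, frames=[5,4,1]
Step 8: ref 4 → HIT, frames=[5,4,1]
Step 9: ref 1 → HIT, frames=[5,4,1]
Step 10: ref 2 → FAULT (evict 5), frames=[2,4,1]
Step 11: ref 1 → HIT, frames=[2,4,1]
Step 12: ref 3 → FAULT (evict 4), frames=[2,3,1]
Step 13: ref 1 → HIT, frames=[2,3,1]
Step 14: ref 3 → HIT, frames=[2,3,1]
Step 15: ref 2 → HIT, frames=[2,3,1]
Total faults: 5

Answer: 5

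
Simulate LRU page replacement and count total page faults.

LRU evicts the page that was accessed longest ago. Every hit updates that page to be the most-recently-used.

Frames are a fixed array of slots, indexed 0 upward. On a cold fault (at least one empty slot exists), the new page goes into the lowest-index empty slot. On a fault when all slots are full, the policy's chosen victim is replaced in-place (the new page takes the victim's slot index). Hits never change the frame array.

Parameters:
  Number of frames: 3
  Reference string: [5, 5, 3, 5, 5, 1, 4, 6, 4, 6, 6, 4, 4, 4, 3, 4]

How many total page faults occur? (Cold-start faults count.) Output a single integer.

Step 0: ref 5 → FAULT, frames=[5,-,-]
Step 1: ref 5 → HIT, frames=[5,-,-]
Step 2: ref 3 → FAULT, frames=[5,3,-]
Step 3: ref 5 → HIT, frames=[5,3,-]
Step 4: ref 5 → HIT, frames=[5,3,-]
Step 5: ref 1 → FAULT, frames=[5,3,1]
Step 6: ref 4 → FAULT (evict 3), frames=[5,4,1]
Step 7: ref 6 → FAULT (evict 5), frames=[6,4,1]
Step 8: ref 4 → HIT, frames=[6,4,1]
Step 9: ref 6 → HIT, frames=[6,4,1]
Step 10: ref 6 → HIT, frames=[6,4,1]
Step 11: ref 4 → HIT, frames=[6,4,1]
Step 12: ref 4 → HIT, frames=[6,4,1]
Step 13: ref 4 → HIT, frames=[6,4,1]
Step 14: ref 3 → FAULT (evict 1), frames=[6,4,3]
Step 15: ref 4 → HIT, frames=[6,4,3]
Total faults: 6

Answer: 6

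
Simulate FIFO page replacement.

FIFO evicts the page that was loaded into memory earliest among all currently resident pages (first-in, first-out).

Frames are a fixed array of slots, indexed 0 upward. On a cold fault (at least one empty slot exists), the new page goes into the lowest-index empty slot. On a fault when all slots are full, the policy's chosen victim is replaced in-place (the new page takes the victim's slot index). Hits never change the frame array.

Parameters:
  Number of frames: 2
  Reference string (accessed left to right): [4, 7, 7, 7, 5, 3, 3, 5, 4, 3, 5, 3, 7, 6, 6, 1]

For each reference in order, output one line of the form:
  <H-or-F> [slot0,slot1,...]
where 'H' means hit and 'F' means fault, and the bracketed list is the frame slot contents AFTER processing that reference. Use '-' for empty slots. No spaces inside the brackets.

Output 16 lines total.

F [4,-]
F [4,7]
H [4,7]
H [4,7]
F [5,7]
F [5,3]
H [5,3]
H [5,3]
F [4,3]
H [4,3]
F [4,5]
F [3,5]
F [3,7]
F [6,7]
H [6,7]
F [6,1]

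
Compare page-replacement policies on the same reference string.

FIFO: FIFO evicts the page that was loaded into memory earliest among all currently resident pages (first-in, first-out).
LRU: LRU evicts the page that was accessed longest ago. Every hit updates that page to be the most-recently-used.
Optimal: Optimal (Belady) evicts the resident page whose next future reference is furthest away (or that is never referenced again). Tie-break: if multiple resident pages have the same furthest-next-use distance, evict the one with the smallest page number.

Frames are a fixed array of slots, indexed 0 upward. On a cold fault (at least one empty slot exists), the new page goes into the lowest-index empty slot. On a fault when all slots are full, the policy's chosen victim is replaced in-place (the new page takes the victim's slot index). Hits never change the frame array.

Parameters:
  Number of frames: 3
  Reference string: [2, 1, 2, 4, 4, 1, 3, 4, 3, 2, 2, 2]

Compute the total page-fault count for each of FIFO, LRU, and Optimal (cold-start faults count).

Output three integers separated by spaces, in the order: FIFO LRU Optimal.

--- FIFO ---
  step 0: ref 2 -> FAULT, frames=[2,-,-] (faults so far: 1)
  step 1: ref 1 -> FAULT, frames=[2,1,-] (faults so far: 2)
  step 2: ref 2 -> HIT, frames=[2,1,-] (faults so far: 2)
  step 3: ref 4 -> FAULT, frames=[2,1,4] (faults so far: 3)
  step 4: ref 4 -> HIT, frames=[2,1,4] (faults so far: 3)
  step 5: ref 1 -> HIT, frames=[2,1,4] (faults so far: 3)
  step 6: ref 3 -> FAULT, evict 2, frames=[3,1,4] (faults so far: 4)
  step 7: ref 4 -> HIT, frames=[3,1,4] (faults so far: 4)
  step 8: ref 3 -> HIT, frames=[3,1,4] (faults so far: 4)
  step 9: ref 2 -> FAULT, evict 1, frames=[3,2,4] (faults so far: 5)
  step 10: ref 2 -> HIT, frames=[3,2,4] (faults so far: 5)
  step 11: ref 2 -> HIT, frames=[3,2,4] (faults so far: 5)
  FIFO total faults: 5
--- LRU ---
  step 0: ref 2 -> FAULT, frames=[2,-,-] (faults so far: 1)
  step 1: ref 1 -> FAULT, frames=[2,1,-] (faults so far: 2)
  step 2: ref 2 -> HIT, frames=[2,1,-] (faults so far: 2)
  step 3: ref 4 -> FAULT, frames=[2,1,4] (faults so far: 3)
  step 4: ref 4 -> HIT, frames=[2,1,4] (faults so far: 3)
  step 5: ref 1 -> HIT, frames=[2,1,4] (faults so far: 3)
  step 6: ref 3 -> FAULT, evict 2, frames=[3,1,4] (faults so far: 4)
  step 7: ref 4 -> HIT, frames=[3,1,4] (faults so far: 4)
  step 8: ref 3 -> HIT, frames=[3,1,4] (faults so far: 4)
  step 9: ref 2 -> FAULT, evict 1, frames=[3,2,4] (faults so far: 5)
  step 10: ref 2 -> HIT, frames=[3,2,4] (faults so far: 5)
  step 11: ref 2 -> HIT, frames=[3,2,4] (faults so far: 5)
  LRU total faults: 5
--- Optimal ---
  step 0: ref 2 -> FAULT, frames=[2,-,-] (faults so far: 1)
  step 1: ref 1 -> FAULT, frames=[2,1,-] (faults so far: 2)
  step 2: ref 2 -> HIT, frames=[2,1,-] (faults so far: 2)
  step 3: ref 4 -> FAULT, frames=[2,1,4] (faults so far: 3)
  step 4: ref 4 -> HIT, frames=[2,1,4] (faults so far: 3)
  step 5: ref 1 -> HIT, frames=[2,1,4] (faults so far: 3)
  step 6: ref 3 -> FAULT, evict 1, frames=[2,3,4] (faults so far: 4)
  step 7: ref 4 -> HIT, frames=[2,3,4] (faults so far: 4)
  step 8: ref 3 -> HIT, frames=[2,3,4] (faults so far: 4)
  step 9: ref 2 -> HIT, frames=[2,3,4] (faults so far: 4)
  step 10: ref 2 -> HIT, frames=[2,3,4] (faults so far: 4)
  step 11: ref 2 -> HIT, frames=[2,3,4] (faults so far: 4)
  Optimal total faults: 4

Answer: 5 5 4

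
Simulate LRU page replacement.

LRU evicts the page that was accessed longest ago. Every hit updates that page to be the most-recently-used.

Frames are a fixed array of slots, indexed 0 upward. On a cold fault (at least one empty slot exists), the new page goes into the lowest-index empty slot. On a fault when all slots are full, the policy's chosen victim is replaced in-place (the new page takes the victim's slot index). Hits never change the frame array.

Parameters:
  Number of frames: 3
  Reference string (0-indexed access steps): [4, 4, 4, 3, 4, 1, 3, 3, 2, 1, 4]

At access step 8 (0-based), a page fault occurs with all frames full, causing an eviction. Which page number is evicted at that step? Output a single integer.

Step 0: ref 4 -> FAULT, frames=[4,-,-]
Step 1: ref 4 -> HIT, frames=[4,-,-]
Step 2: ref 4 -> HIT, frames=[4,-,-]
Step 3: ref 3 -> FAULT, frames=[4,3,-]
Step 4: ref 4 -> HIT, frames=[4,3,-]
Step 5: ref 1 -> FAULT, frames=[4,3,1]
Step 6: ref 3 -> HIT, frames=[4,3,1]
Step 7: ref 3 -> HIT, frames=[4,3,1]
Step 8: ref 2 -> FAULT, evict 4, frames=[2,3,1]
At step 8: evicted page 4

Answer: 4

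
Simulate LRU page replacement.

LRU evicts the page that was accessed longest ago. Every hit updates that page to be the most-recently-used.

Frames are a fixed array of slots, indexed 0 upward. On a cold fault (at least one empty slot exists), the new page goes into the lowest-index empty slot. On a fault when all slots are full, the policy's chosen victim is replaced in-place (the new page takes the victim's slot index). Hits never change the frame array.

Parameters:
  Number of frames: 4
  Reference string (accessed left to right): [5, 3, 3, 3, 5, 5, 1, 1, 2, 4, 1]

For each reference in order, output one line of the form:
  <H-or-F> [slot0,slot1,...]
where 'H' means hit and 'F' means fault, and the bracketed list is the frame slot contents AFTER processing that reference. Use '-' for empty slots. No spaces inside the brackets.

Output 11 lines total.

F [5,-,-,-]
F [5,3,-,-]
H [5,3,-,-]
H [5,3,-,-]
H [5,3,-,-]
H [5,3,-,-]
F [5,3,1,-]
H [5,3,1,-]
F [5,3,1,2]
F [5,4,1,2]
H [5,4,1,2]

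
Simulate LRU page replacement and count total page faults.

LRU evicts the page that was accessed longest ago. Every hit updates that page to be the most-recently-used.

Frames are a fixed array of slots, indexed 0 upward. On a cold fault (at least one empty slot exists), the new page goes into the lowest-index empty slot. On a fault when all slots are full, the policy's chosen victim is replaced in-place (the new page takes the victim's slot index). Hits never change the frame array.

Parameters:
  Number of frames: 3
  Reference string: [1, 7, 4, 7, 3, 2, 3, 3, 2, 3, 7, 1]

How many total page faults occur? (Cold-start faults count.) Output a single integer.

Step 0: ref 1 → FAULT, frames=[1,-,-]
Step 1: ref 7 → FAULT, frames=[1,7,-]
Step 2: ref 4 → FAULT, frames=[1,7,4]
Step 3: ref 7 → HIT, frames=[1,7,4]
Step 4: ref 3 → FAULT (evict 1), frames=[3,7,4]
Step 5: ref 2 → FAULT (evict 4), frames=[3,7,2]
Step 6: ref 3 → HIT, frames=[3,7,2]
Step 7: ref 3 → HIT, frames=[3,7,2]
Step 8: ref 2 → HIT, frames=[3,7,2]
Step 9: ref 3 → HIT, frames=[3,7,2]
Step 10: ref 7 → HIT, frames=[3,7,2]
Step 11: ref 1 → FAULT (evict 2), frames=[3,7,1]
Total faults: 6

Answer: 6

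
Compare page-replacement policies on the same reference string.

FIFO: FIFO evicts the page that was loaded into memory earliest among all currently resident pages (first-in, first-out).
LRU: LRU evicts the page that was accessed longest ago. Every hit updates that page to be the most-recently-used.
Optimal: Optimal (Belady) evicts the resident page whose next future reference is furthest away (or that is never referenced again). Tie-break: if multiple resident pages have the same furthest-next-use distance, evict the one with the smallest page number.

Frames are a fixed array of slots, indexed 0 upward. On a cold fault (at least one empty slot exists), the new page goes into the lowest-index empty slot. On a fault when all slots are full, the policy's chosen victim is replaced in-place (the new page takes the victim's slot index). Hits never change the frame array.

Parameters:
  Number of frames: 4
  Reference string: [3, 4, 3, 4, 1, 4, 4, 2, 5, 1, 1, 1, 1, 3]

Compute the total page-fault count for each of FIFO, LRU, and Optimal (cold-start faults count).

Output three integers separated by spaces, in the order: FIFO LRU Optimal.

Answer: 6 6 5

Derivation:
--- FIFO ---
  step 0: ref 3 -> FAULT, frames=[3,-,-,-] (faults so far: 1)
  step 1: ref 4 -> FAULT, frames=[3,4,-,-] (faults so far: 2)
  step 2: ref 3 -> HIT, frames=[3,4,-,-] (faults so far: 2)
  step 3: ref 4 -> HIT, frames=[3,4,-,-] (faults so far: 2)
  step 4: ref 1 -> FAULT, frames=[3,4,1,-] (faults so far: 3)
  step 5: ref 4 -> HIT, frames=[3,4,1,-] (faults so far: 3)
  step 6: ref 4 -> HIT, frames=[3,4,1,-] (faults so far: 3)
  step 7: ref 2 -> FAULT, frames=[3,4,1,2] (faults so far: 4)
  step 8: ref 5 -> FAULT, evict 3, frames=[5,4,1,2] (faults so far: 5)
  step 9: ref 1 -> HIT, frames=[5,4,1,2] (faults so far: 5)
  step 10: ref 1 -> HIT, frames=[5,4,1,2] (faults so far: 5)
  step 11: ref 1 -> HIT, frames=[5,4,1,2] (faults so far: 5)
  step 12: ref 1 -> HIT, frames=[5,4,1,2] (faults so far: 5)
  step 13: ref 3 -> FAULT, evict 4, frames=[5,3,1,2] (faults so far: 6)
  FIFO total faults: 6
--- LRU ---
  step 0: ref 3 -> FAULT, frames=[3,-,-,-] (faults so far: 1)
  step 1: ref 4 -> FAULT, frames=[3,4,-,-] (faults so far: 2)
  step 2: ref 3 -> HIT, frames=[3,4,-,-] (faults so far: 2)
  step 3: ref 4 -> HIT, frames=[3,4,-,-] (faults so far: 2)
  step 4: ref 1 -> FAULT, frames=[3,4,1,-] (faults so far: 3)
  step 5: ref 4 -> HIT, frames=[3,4,1,-] (faults so far: 3)
  step 6: ref 4 -> HIT, frames=[3,4,1,-] (faults so far: 3)
  step 7: ref 2 -> FAULT, frames=[3,4,1,2] (faults so far: 4)
  step 8: ref 5 -> FAULT, evict 3, frames=[5,4,1,2] (faults so far: 5)
  step 9: ref 1 -> HIT, frames=[5,4,1,2] (faults so far: 5)
  step 10: ref 1 -> HIT, frames=[5,4,1,2] (faults so far: 5)
  step 11: ref 1 -> HIT, frames=[5,4,1,2] (faults so far: 5)
  step 12: ref 1 -> HIT, frames=[5,4,1,2] (faults so far: 5)
  step 13: ref 3 -> FAULT, evict 4, frames=[5,3,1,2] (faults so far: 6)
  LRU total faults: 6
--- Optimal ---
  step 0: ref 3 -> FAULT, frames=[3,-,-,-] (faults so far: 1)
  step 1: ref 4 -> FAULT, frames=[3,4,-,-] (faults so far: 2)
  step 2: ref 3 -> HIT, frames=[3,4,-,-] (faults so far: 2)
  step 3: ref 4 -> HIT, frames=[3,4,-,-] (faults so far: 2)
  step 4: ref 1 -> FAULT, frames=[3,4,1,-] (faults so far: 3)
  step 5: ref 4 -> HIT, frames=[3,4,1,-] (faults so far: 3)
  step 6: ref 4 -> HIT, frames=[3,4,1,-] (faults so far: 3)
  step 7: ref 2 -> FAULT, frames=[3,4,1,2] (faults so far: 4)
  step 8: ref 5 -> FAULT, evict 2, frames=[3,4,1,5] (faults so far: 5)
  step 9: ref 1 -> HIT, frames=[3,4,1,5] (faults so far: 5)
  step 10: ref 1 -> HIT, frames=[3,4,1,5] (faults so far: 5)
  step 11: ref 1 -> HIT, frames=[3,4,1,5] (faults so far: 5)
  step 12: ref 1 -> HIT, frames=[3,4,1,5] (faults so far: 5)
  step 13: ref 3 -> HIT, frames=[3,4,1,5] (faults so far: 5)
  Optimal total faults: 5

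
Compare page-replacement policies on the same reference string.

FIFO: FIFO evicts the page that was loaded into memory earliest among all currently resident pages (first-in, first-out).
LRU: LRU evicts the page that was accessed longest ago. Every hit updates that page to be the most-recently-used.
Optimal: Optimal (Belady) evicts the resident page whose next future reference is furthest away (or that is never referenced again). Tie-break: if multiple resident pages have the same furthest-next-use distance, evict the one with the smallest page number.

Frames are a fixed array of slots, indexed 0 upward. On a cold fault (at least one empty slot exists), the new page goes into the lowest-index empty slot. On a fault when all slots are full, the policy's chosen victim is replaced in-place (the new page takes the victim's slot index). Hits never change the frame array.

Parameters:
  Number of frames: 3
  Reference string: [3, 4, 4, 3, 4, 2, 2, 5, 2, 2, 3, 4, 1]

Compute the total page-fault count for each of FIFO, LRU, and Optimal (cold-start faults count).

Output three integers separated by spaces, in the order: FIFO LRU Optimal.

Answer: 7 7 6

Derivation:
--- FIFO ---
  step 0: ref 3 -> FAULT, frames=[3,-,-] (faults so far: 1)
  step 1: ref 4 -> FAULT, frames=[3,4,-] (faults so far: 2)
  step 2: ref 4 -> HIT, frames=[3,4,-] (faults so far: 2)
  step 3: ref 3 -> HIT, frames=[3,4,-] (faults so far: 2)
  step 4: ref 4 -> HIT, frames=[3,4,-] (faults so far: 2)
  step 5: ref 2 -> FAULT, frames=[3,4,2] (faults so far: 3)
  step 6: ref 2 -> HIT, frames=[3,4,2] (faults so far: 3)
  step 7: ref 5 -> FAULT, evict 3, frames=[5,4,2] (faults so far: 4)
  step 8: ref 2 -> HIT, frames=[5,4,2] (faults so far: 4)
  step 9: ref 2 -> HIT, frames=[5,4,2] (faults so far: 4)
  step 10: ref 3 -> FAULT, evict 4, frames=[5,3,2] (faults so far: 5)
  step 11: ref 4 -> FAULT, evict 2, frames=[5,3,4] (faults so far: 6)
  step 12: ref 1 -> FAULT, evict 5, frames=[1,3,4] (faults so far: 7)
  FIFO total faults: 7
--- LRU ---
  step 0: ref 3 -> FAULT, frames=[3,-,-] (faults so far: 1)
  step 1: ref 4 -> FAULT, frames=[3,4,-] (faults so far: 2)
  step 2: ref 4 -> HIT, frames=[3,4,-] (faults so far: 2)
  step 3: ref 3 -> HIT, frames=[3,4,-] (faults so far: 2)
  step 4: ref 4 -> HIT, frames=[3,4,-] (faults so far: 2)
  step 5: ref 2 -> FAULT, frames=[3,4,2] (faults so far: 3)
  step 6: ref 2 -> HIT, frames=[3,4,2] (faults so far: 3)
  step 7: ref 5 -> FAULT, evict 3, frames=[5,4,2] (faults so far: 4)
  step 8: ref 2 -> HIT, frames=[5,4,2] (faults so far: 4)
  step 9: ref 2 -> HIT, frames=[5,4,2] (faults so far: 4)
  step 10: ref 3 -> FAULT, evict 4, frames=[5,3,2] (faults so far: 5)
  step 11: ref 4 -> FAULT, evict 5, frames=[4,3,2] (faults so far: 6)
  step 12: ref 1 -> FAULT, evict 2, frames=[4,3,1] (faults so far: 7)
  LRU total faults: 7
--- Optimal ---
  step 0: ref 3 -> FAULT, frames=[3,-,-] (faults so far: 1)
  step 1: ref 4 -> FAULT, frames=[3,4,-] (faults so far: 2)
  step 2: ref 4 -> HIT, frames=[3,4,-] (faults so far: 2)
  step 3: ref 3 -> HIT, frames=[3,4,-] (faults so far: 2)
  step 4: ref 4 -> HIT, frames=[3,4,-] (faults so far: 2)
  step 5: ref 2 -> FAULT, frames=[3,4,2] (faults so far: 3)
  step 6: ref 2 -> HIT, frames=[3,4,2] (faults so far: 3)
  step 7: ref 5 -> FAULT, evict 4, frames=[3,5,2] (faults so far: 4)
  step 8: ref 2 -> HIT, frames=[3,5,2] (faults so far: 4)
  step 9: ref 2 -> HIT, frames=[3,5,2] (faults so far: 4)
  step 10: ref 3 -> HIT, frames=[3,5,2] (faults so far: 4)
  step 11: ref 4 -> FAULT, evict 2, frames=[3,5,4] (faults so far: 5)
  step 12: ref 1 -> FAULT, evict 3, frames=[1,5,4] (faults so far: 6)
  Optimal total faults: 6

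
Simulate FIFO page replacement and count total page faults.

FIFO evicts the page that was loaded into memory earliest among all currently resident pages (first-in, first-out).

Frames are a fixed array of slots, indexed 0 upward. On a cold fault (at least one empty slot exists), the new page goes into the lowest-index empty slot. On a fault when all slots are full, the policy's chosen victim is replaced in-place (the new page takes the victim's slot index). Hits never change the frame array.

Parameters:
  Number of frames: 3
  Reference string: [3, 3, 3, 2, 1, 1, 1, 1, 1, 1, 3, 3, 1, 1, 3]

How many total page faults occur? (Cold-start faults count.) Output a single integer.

Answer: 3

Derivation:
Step 0: ref 3 → FAULT, frames=[3,-,-]
Step 1: ref 3 → HIT, frames=[3,-,-]
Step 2: ref 3 → HIT, frames=[3,-,-]
Step 3: ref 2 → FAULT, frames=[3,2,-]
Step 4: ref 1 → FAULT, frames=[3,2,1]
Step 5: ref 1 → HIT, frames=[3,2,1]
Step 6: ref 1 → HIT, frames=[3,2,1]
Step 7: ref 1 → HIT, frames=[3,2,1]
Step 8: ref 1 → HIT, frames=[3,2,1]
Step 9: ref 1 → HIT, frames=[3,2,1]
Step 10: ref 3 → HIT, frames=[3,2,1]
Step 11: ref 3 → HIT, frames=[3,2,1]
Step 12: ref 1 → HIT, frames=[3,2,1]
Step 13: ref 1 → HIT, frames=[3,2,1]
Step 14: ref 3 → HIT, frames=[3,2,1]
Total faults: 3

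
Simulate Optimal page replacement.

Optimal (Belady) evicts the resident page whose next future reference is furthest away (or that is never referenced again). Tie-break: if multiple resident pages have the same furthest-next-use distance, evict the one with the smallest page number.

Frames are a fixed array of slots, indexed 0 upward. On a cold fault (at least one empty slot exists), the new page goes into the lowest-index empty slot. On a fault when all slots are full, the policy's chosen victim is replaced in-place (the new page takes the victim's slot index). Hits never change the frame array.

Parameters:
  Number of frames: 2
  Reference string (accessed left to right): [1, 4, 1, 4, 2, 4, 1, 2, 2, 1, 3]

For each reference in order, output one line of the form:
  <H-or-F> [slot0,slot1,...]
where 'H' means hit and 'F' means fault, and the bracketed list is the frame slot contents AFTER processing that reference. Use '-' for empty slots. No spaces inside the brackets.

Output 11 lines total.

F [1,-]
F [1,4]
H [1,4]
H [1,4]
F [2,4]
H [2,4]
F [2,1]
H [2,1]
H [2,1]
H [2,1]
F [2,3]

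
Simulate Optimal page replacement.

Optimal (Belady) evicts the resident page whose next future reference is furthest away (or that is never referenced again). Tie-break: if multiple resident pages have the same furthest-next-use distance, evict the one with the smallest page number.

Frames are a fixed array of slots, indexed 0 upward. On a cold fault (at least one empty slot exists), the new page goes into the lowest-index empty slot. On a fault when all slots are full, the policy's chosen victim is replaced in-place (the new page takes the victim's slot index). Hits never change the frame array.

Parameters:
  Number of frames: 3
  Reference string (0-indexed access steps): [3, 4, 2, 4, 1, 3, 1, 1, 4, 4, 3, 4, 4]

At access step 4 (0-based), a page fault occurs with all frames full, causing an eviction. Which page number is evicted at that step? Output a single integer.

Answer: 2

Derivation:
Step 0: ref 3 -> FAULT, frames=[3,-,-]
Step 1: ref 4 -> FAULT, frames=[3,4,-]
Step 2: ref 2 -> FAULT, frames=[3,4,2]
Step 3: ref 4 -> HIT, frames=[3,4,2]
Step 4: ref 1 -> FAULT, evict 2, frames=[3,4,1]
At step 4: evicted page 2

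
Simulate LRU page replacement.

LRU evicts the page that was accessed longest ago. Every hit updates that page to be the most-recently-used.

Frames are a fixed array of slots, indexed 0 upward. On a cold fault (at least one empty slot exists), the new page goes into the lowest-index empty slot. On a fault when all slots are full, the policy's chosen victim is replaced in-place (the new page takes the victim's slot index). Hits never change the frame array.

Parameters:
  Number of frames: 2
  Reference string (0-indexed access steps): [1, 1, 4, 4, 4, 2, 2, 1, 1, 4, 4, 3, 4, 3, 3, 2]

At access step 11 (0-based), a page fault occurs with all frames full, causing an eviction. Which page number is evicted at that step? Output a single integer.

Answer: 1

Derivation:
Step 0: ref 1 -> FAULT, frames=[1,-]
Step 1: ref 1 -> HIT, frames=[1,-]
Step 2: ref 4 -> FAULT, frames=[1,4]
Step 3: ref 4 -> HIT, frames=[1,4]
Step 4: ref 4 -> HIT, frames=[1,4]
Step 5: ref 2 -> FAULT, evict 1, frames=[2,4]
Step 6: ref 2 -> HIT, frames=[2,4]
Step 7: ref 1 -> FAULT, evict 4, frames=[2,1]
Step 8: ref 1 -> HIT, frames=[2,1]
Step 9: ref 4 -> FAULT, evict 2, frames=[4,1]
Step 10: ref 4 -> HIT, frames=[4,1]
Step 11: ref 3 -> FAULT, evict 1, frames=[4,3]
At step 11: evicted page 1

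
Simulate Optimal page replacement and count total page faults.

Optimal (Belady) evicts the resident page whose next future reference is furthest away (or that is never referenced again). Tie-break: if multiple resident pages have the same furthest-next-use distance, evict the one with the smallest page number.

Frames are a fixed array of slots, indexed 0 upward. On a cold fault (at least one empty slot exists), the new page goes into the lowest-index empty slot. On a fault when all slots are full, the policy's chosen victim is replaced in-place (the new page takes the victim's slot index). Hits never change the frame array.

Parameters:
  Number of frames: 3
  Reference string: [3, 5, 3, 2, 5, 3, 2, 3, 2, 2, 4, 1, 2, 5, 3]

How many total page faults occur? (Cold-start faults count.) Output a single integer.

Step 0: ref 3 → FAULT, frames=[3,-,-]
Step 1: ref 5 → FAULT, frames=[3,5,-]
Step 2: ref 3 → HIT, frames=[3,5,-]
Step 3: ref 2 → FAULT, frames=[3,5,2]
Step 4: ref 5 → HIT, frames=[3,5,2]
Step 5: ref 3 → HIT, frames=[3,5,2]
Step 6: ref 2 → HIT, frames=[3,5,2]
Step 7: ref 3 → HIT, frames=[3,5,2]
Step 8: ref 2 → HIT, frames=[3,5,2]
Step 9: ref 2 → HIT, frames=[3,5,2]
Step 10: ref 4 → FAULT (evict 3), frames=[4,5,2]
Step 11: ref 1 → FAULT (evict 4), frames=[1,5,2]
Step 12: ref 2 → HIT, frames=[1,5,2]
Step 13: ref 5 → HIT, frames=[1,5,2]
Step 14: ref 3 → FAULT (evict 1), frames=[3,5,2]
Total faults: 6

Answer: 6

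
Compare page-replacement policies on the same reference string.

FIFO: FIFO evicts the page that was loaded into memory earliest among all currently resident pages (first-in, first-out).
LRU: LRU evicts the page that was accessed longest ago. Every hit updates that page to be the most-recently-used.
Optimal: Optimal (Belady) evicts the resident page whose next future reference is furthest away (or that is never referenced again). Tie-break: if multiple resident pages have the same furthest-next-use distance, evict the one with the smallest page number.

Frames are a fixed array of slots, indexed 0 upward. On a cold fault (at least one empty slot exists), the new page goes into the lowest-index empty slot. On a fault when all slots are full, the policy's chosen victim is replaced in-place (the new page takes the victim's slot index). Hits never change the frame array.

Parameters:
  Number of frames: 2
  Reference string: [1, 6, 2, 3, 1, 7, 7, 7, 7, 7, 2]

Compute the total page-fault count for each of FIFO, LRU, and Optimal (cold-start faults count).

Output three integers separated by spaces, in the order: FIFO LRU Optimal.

--- FIFO ---
  step 0: ref 1 -> FAULT, frames=[1,-] (faults so far: 1)
  step 1: ref 6 -> FAULT, frames=[1,6] (faults so far: 2)
  step 2: ref 2 -> FAULT, evict 1, frames=[2,6] (faults so far: 3)
  step 3: ref 3 -> FAULT, evict 6, frames=[2,3] (faults so far: 4)
  step 4: ref 1 -> FAULT, evict 2, frames=[1,3] (faults so far: 5)
  step 5: ref 7 -> FAULT, evict 3, frames=[1,7] (faults so far: 6)
  step 6: ref 7 -> HIT, frames=[1,7] (faults so far: 6)
  step 7: ref 7 -> HIT, frames=[1,7] (faults so far: 6)
  step 8: ref 7 -> HIT, frames=[1,7] (faults so far: 6)
  step 9: ref 7 -> HIT, frames=[1,7] (faults so far: 6)
  step 10: ref 2 -> FAULT, evict 1, frames=[2,7] (faults so far: 7)
  FIFO total faults: 7
--- LRU ---
  step 0: ref 1 -> FAULT, frames=[1,-] (faults so far: 1)
  step 1: ref 6 -> FAULT, frames=[1,6] (faults so far: 2)
  step 2: ref 2 -> FAULT, evict 1, frames=[2,6] (faults so far: 3)
  step 3: ref 3 -> FAULT, evict 6, frames=[2,3] (faults so far: 4)
  step 4: ref 1 -> FAULT, evict 2, frames=[1,3] (faults so far: 5)
  step 5: ref 7 -> FAULT, evict 3, frames=[1,7] (faults so far: 6)
  step 6: ref 7 -> HIT, frames=[1,7] (faults so far: 6)
  step 7: ref 7 -> HIT, frames=[1,7] (faults so far: 6)
  step 8: ref 7 -> HIT, frames=[1,7] (faults so far: 6)
  step 9: ref 7 -> HIT, frames=[1,7] (faults so far: 6)
  step 10: ref 2 -> FAULT, evict 1, frames=[2,7] (faults so far: 7)
  LRU total faults: 7
--- Optimal ---
  step 0: ref 1 -> FAULT, frames=[1,-] (faults so far: 1)
  step 1: ref 6 -> FAULT, frames=[1,6] (faults so far: 2)
  step 2: ref 2 -> FAULT, evict 6, frames=[1,2] (faults so far: 3)
  step 3: ref 3 -> FAULT, evict 2, frames=[1,3] (faults so far: 4)
  step 4: ref 1 -> HIT, frames=[1,3] (faults so far: 4)
  step 5: ref 7 -> FAULT, evict 1, frames=[7,3] (faults so far: 5)
  step 6: ref 7 -> HIT, frames=[7,3] (faults so far: 5)
  step 7: ref 7 -> HIT, frames=[7,3] (faults so far: 5)
  step 8: ref 7 -> HIT, frames=[7,3] (faults so far: 5)
  step 9: ref 7 -> HIT, frames=[7,3] (faults so far: 5)
  step 10: ref 2 -> FAULT, evict 3, frames=[7,2] (faults so far: 6)
  Optimal total faults: 6

Answer: 7 7 6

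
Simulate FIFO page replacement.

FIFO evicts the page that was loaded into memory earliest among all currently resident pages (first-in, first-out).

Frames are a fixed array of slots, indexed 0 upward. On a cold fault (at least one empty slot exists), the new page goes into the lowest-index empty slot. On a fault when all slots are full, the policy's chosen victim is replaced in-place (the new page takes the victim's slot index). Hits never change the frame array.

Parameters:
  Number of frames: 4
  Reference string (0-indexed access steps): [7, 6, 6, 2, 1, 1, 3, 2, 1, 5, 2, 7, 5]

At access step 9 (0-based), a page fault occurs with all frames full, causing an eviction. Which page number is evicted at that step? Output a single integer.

Step 0: ref 7 -> FAULT, frames=[7,-,-,-]
Step 1: ref 6 -> FAULT, frames=[7,6,-,-]
Step 2: ref 6 -> HIT, frames=[7,6,-,-]
Step 3: ref 2 -> FAULT, frames=[7,6,2,-]
Step 4: ref 1 -> FAULT, frames=[7,6,2,1]
Step 5: ref 1 -> HIT, frames=[7,6,2,1]
Step 6: ref 3 -> FAULT, evict 7, frames=[3,6,2,1]
Step 7: ref 2 -> HIT, frames=[3,6,2,1]
Step 8: ref 1 -> HIT, frames=[3,6,2,1]
Step 9: ref 5 -> FAULT, evict 6, frames=[3,5,2,1]
At step 9: evicted page 6

Answer: 6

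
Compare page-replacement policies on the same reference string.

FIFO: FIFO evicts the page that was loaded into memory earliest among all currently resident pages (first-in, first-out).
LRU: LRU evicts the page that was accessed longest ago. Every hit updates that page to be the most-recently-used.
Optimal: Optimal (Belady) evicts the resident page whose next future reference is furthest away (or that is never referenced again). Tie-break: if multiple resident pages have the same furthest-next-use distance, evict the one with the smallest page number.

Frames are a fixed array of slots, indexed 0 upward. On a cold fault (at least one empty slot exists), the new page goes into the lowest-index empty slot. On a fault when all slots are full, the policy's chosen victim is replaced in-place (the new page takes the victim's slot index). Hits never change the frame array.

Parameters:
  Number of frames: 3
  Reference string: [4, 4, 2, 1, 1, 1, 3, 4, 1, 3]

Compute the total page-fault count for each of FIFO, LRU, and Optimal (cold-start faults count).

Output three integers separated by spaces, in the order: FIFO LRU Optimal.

--- FIFO ---
  step 0: ref 4 -> FAULT, frames=[4,-,-] (faults so far: 1)
  step 1: ref 4 -> HIT, frames=[4,-,-] (faults so far: 1)
  step 2: ref 2 -> FAULT, frames=[4,2,-] (faults so far: 2)
  step 3: ref 1 -> FAULT, frames=[4,2,1] (faults so far: 3)
  step 4: ref 1 -> HIT, frames=[4,2,1] (faults so far: 3)
  step 5: ref 1 -> HIT, frames=[4,2,1] (faults so far: 3)
  step 6: ref 3 -> FAULT, evict 4, frames=[3,2,1] (faults so far: 4)
  step 7: ref 4 -> FAULT, evict 2, frames=[3,4,1] (faults so far: 5)
  step 8: ref 1 -> HIT, frames=[3,4,1] (faults so far: 5)
  step 9: ref 3 -> HIT, frames=[3,4,1] (faults so far: 5)
  FIFO total faults: 5
--- LRU ---
  step 0: ref 4 -> FAULT, frames=[4,-,-] (faults so far: 1)
  step 1: ref 4 -> HIT, frames=[4,-,-] (faults so far: 1)
  step 2: ref 2 -> FAULT, frames=[4,2,-] (faults so far: 2)
  step 3: ref 1 -> FAULT, frames=[4,2,1] (faults so far: 3)
  step 4: ref 1 -> HIT, frames=[4,2,1] (faults so far: 3)
  step 5: ref 1 -> HIT, frames=[4,2,1] (faults so far: 3)
  step 6: ref 3 -> FAULT, evict 4, frames=[3,2,1] (faults so far: 4)
  step 7: ref 4 -> FAULT, evict 2, frames=[3,4,1] (faults so far: 5)
  step 8: ref 1 -> HIT, frames=[3,4,1] (faults so far: 5)
  step 9: ref 3 -> HIT, frames=[3,4,1] (faults so far: 5)
  LRU total faults: 5
--- Optimal ---
  step 0: ref 4 -> FAULT, frames=[4,-,-] (faults so far: 1)
  step 1: ref 4 -> HIT, frames=[4,-,-] (faults so far: 1)
  step 2: ref 2 -> FAULT, frames=[4,2,-] (faults so far: 2)
  step 3: ref 1 -> FAULT, frames=[4,2,1] (faults so far: 3)
  step 4: ref 1 -> HIT, frames=[4,2,1] (faults so far: 3)
  step 5: ref 1 -> HIT, frames=[4,2,1] (faults so far: 3)
  step 6: ref 3 -> FAULT, evict 2, frames=[4,3,1] (faults so far: 4)
  step 7: ref 4 -> HIT, frames=[4,3,1] (faults so far: 4)
  step 8: ref 1 -> HIT, frames=[4,3,1] (faults so far: 4)
  step 9: ref 3 -> HIT, frames=[4,3,1] (faults so far: 4)
  Optimal total faults: 4

Answer: 5 5 4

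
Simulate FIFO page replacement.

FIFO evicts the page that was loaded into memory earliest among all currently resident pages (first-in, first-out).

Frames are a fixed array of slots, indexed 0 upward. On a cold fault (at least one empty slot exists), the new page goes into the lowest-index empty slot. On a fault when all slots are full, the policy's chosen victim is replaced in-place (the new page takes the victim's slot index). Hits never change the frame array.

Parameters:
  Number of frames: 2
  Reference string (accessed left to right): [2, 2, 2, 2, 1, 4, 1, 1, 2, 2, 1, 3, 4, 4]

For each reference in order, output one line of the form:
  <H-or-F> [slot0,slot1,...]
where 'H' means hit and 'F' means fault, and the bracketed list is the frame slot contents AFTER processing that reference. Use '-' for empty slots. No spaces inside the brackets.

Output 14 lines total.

F [2,-]
H [2,-]
H [2,-]
H [2,-]
F [2,1]
F [4,1]
H [4,1]
H [4,1]
F [4,2]
H [4,2]
F [1,2]
F [1,3]
F [4,3]
H [4,3]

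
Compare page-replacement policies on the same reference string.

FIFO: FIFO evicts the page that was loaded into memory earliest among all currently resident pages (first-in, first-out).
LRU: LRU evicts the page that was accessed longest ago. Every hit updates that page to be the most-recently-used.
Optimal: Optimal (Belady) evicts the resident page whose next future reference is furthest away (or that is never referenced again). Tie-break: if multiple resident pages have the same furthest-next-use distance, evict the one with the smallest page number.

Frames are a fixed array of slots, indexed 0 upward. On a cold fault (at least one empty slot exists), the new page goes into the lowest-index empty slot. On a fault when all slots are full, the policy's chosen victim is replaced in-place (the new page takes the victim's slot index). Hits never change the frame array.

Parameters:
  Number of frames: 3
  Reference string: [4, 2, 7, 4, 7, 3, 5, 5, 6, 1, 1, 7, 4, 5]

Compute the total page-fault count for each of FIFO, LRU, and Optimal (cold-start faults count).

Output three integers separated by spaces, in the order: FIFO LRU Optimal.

Answer: 10 10 8

Derivation:
--- FIFO ---
  step 0: ref 4 -> FAULT, frames=[4,-,-] (faults so far: 1)
  step 1: ref 2 -> FAULT, frames=[4,2,-] (faults so far: 2)
  step 2: ref 7 -> FAULT, frames=[4,2,7] (faults so far: 3)
  step 3: ref 4 -> HIT, frames=[4,2,7] (faults so far: 3)
  step 4: ref 7 -> HIT, frames=[4,2,7] (faults so far: 3)
  step 5: ref 3 -> FAULT, evict 4, frames=[3,2,7] (faults so far: 4)
  step 6: ref 5 -> FAULT, evict 2, frames=[3,5,7] (faults so far: 5)
  step 7: ref 5 -> HIT, frames=[3,5,7] (faults so far: 5)
  step 8: ref 6 -> FAULT, evict 7, frames=[3,5,6] (faults so far: 6)
  step 9: ref 1 -> FAULT, evict 3, frames=[1,5,6] (faults so far: 7)
  step 10: ref 1 -> HIT, frames=[1,5,6] (faults so far: 7)
  step 11: ref 7 -> FAULT, evict 5, frames=[1,7,6] (faults so far: 8)
  step 12: ref 4 -> FAULT, evict 6, frames=[1,7,4] (faults so far: 9)
  step 13: ref 5 -> FAULT, evict 1, frames=[5,7,4] (faults so far: 10)
  FIFO total faults: 10
--- LRU ---
  step 0: ref 4 -> FAULT, frames=[4,-,-] (faults so far: 1)
  step 1: ref 2 -> FAULT, frames=[4,2,-] (faults so far: 2)
  step 2: ref 7 -> FAULT, frames=[4,2,7] (faults so far: 3)
  step 3: ref 4 -> HIT, frames=[4,2,7] (faults so far: 3)
  step 4: ref 7 -> HIT, frames=[4,2,7] (faults so far: 3)
  step 5: ref 3 -> FAULT, evict 2, frames=[4,3,7] (faults so far: 4)
  step 6: ref 5 -> FAULT, evict 4, frames=[5,3,7] (faults so far: 5)
  step 7: ref 5 -> HIT, frames=[5,3,7] (faults so far: 5)
  step 8: ref 6 -> FAULT, evict 7, frames=[5,3,6] (faults so far: 6)
  step 9: ref 1 -> FAULT, evict 3, frames=[5,1,6] (faults so far: 7)
  step 10: ref 1 -> HIT, frames=[5,1,6] (faults so far: 7)
  step 11: ref 7 -> FAULT, evict 5, frames=[7,1,6] (faults so far: 8)
  step 12: ref 4 -> FAULT, evict 6, frames=[7,1,4] (faults so far: 9)
  step 13: ref 5 -> FAULT, evict 1, frames=[7,5,4] (faults so far: 10)
  LRU total faults: 10
--- Optimal ---
  step 0: ref 4 -> FAULT, frames=[4,-,-] (faults so far: 1)
  step 1: ref 2 -> FAULT, frames=[4,2,-] (faults so far: 2)
  step 2: ref 7 -> FAULT, frames=[4,2,7] (faults so far: 3)
  step 3: ref 4 -> HIT, frames=[4,2,7] (faults so far: 3)
  step 4: ref 7 -> HIT, frames=[4,2,7] (faults so far: 3)
  step 5: ref 3 -> FAULT, evict 2, frames=[4,3,7] (faults so far: 4)
  step 6: ref 5 -> FAULT, evict 3, frames=[4,5,7] (faults so far: 5)
  step 7: ref 5 -> HIT, frames=[4,5,7] (faults so far: 5)
  step 8: ref 6 -> FAULT, evict 5, frames=[4,6,7] (faults so far: 6)
  step 9: ref 1 -> FAULT, evict 6, frames=[4,1,7] (faults so far: 7)
  step 10: ref 1 -> HIT, frames=[4,1,7] (faults so far: 7)
  step 11: ref 7 -> HIT, frames=[4,1,7] (faults so far: 7)
  step 12: ref 4 -> HIT, frames=[4,1,7] (faults so far: 7)
  step 13: ref 5 -> FAULT, evict 1, frames=[4,5,7] (faults so far: 8)
  Optimal total faults: 8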